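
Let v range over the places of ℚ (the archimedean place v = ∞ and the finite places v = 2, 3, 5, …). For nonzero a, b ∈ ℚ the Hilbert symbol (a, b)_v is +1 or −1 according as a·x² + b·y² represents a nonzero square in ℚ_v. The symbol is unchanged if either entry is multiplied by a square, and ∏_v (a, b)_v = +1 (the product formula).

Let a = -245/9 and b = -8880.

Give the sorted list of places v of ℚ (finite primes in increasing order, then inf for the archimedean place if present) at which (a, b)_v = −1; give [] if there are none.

(a, b) ≡ (-5, -555) mod (ℚ^×)²; places V = {2, 3, 5, 7, 37, ∞}.
(a,b)_37: α=0, u≡18; β=1, v≡19 (mod 37); (18|37)=-1, (19|37)=-1; sign (−1)^0·-1^1·-1^0 = -1.
(a,b)_∞: sgn(-5)=−, sgn(-555)=−, so -1.
(a,b)_3: α=-2, u≡1; β=1, v≡1 (mod 3); (1|3)=+1, (1|3)=+1; sign (−1)^0·+1^1·+1^-2 = +1.
(a,b)_2: α=0, β=4; u≡3, v≡5 (mod 8); ε(u)ε(v)=1·0, αω(v)=0·1, βω(u)=4·1; sum ≡ 0  ⇒  +1.
(a,b)_5: α=1, u≡4; β=1, v≡4 (mod 5); (4|5)=+1, (4|5)=+1; sign (−1)^0·+1^1·+1^1 = +1.
(a,b)_7: α=2, u≡1; β=0, v≡3 (mod 7); (1|7)=+1, (3|7)=-1; sign (−1)^0·+1^0·-1^2 = +1.
Ram(-5, -555) = {37, ∞}; no ℚ_37-point on the conic.

[37, inf]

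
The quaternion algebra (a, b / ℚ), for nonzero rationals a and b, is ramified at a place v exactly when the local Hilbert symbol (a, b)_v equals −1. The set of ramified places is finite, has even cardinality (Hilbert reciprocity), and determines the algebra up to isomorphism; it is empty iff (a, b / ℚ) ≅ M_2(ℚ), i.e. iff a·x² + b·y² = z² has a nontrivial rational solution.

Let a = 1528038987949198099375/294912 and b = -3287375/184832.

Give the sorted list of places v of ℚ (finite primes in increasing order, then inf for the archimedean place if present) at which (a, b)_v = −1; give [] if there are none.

[5, 19]

(a, b) ≡ (49742, -910) mod (ℚ^×)²; places V = {2, 3, 5, 7, 11, 13, 17, 19, 29, ∞}.
(a,b)_17: α=5, u≡1; β=2, v≡4 (mod 17); (1|17)=+1, (4|17)=+1; sign (−1)^0·+1^2·+1^5 = +1.
(a,b)_2: α=-15, β=-9; u≡7, v≡1 (mod 8); ε(u)ε(v)=1·0, αω(v)=-15·0, βω(u)=-9·0; sum ≡ 0  ⇒  +1.
(a,b)_7: α=3, u≡2; β=1, v≡3 (mod 7); (2|7)=+1, (3|7)=-1; sign (−1)^1·+1^1·-1^3 = +1.
(a,b)_∞: sgn(49742)=+, sgn(-910)=−, so +1.
(a,b)_29: α=2, u≡4; β=0, v≡14 (mod 29); (4|29)=+1, (14|29)=-1; sign (−1)^0·+1^0·-1^2 = +1.
(a,b)_13: α=4, u≡3; β=1, v≡6 (mod 13); (3|13)=+1, (6|13)=-1; sign (−1)^0·+1^1·-1^4 = +1.
(a,b)_5: α=4, u≡2; β=3, v≡3 (mod 5); (2|5)=-1, (3|5)=-1; sign (−1)^0·-1^3·-1^4 = -1.
(a,b)_11: α=1, u≡4; β=0, v≡3 (mod 11); (4|11)=+1, (3|11)=+1; sign (−1)^0·+1^0·+1^1 = +1.
(a,b)_19: α=1, u≡3; β=-2, v≡14 (mod 19); (3|19)=-1, (14|19)=-1; sign (−1)^0·-1^-2·-1^1 = -1.
(a,b)_3: α=-2, u≡2; β=0, v≡2 (mod 3); (2|3)=-1, (2|3)=-1; sign (−1)^0·-1^0·-1^-2 = +1.
Ram(49742, -910) = {5, 19}; no ℚ_5-point on the conic.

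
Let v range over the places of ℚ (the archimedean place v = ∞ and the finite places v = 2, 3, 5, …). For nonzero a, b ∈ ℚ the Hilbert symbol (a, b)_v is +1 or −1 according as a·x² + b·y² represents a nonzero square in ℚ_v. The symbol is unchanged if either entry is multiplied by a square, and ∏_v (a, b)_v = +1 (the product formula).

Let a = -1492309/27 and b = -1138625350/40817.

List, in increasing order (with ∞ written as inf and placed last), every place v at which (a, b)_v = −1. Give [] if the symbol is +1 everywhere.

[13, 17, 31, inf]

Mod squares: a ≡ -8463, b ≡ -460598. Check v ∈ {∞, 2, 3, 5, 7, 13, 17, 19, 23, 31, 41}.
v=19: a=19^0·(≡1), b=19^1·(≡12) mod 19; (1|19)=+1, (12|19)=-1; (−1)^{0·1·9}·(+1)^1·(-1)^0 = +1.
v=23: a=23^2·(≡2), b=23^1·(≡14) mod 23; (2|23)=+1, (14|23)=-1; (−1)^{2·1·11}·(+1)^1·(-1)^2 = +1.
v=17: a=17^0·(≡7), b=17^-1·(≡1) mod 17; (7|17)=-1, (1|17)=+1; (−1)^{0·-1·8}·(-1)^-1·(+1)^0 = -1.
v=3: a=3^-3·(≡2), b=3^0·(≡1) mod 3; (2|3)=-1, (1|3)=+1; (−1)^{-3·0·1}·(-1)^0·(+1)^-3 = +1.
v=41: a=41^0·(≡14), b=41^2·(≡21) mod 41; (14|41)=-1, (21|41)=+1; (−1)^{0·2·20}·(-1)^2·(+1)^0 = +1.
v=7: a=7^1·(≡2), b=7^-4·(≡4) mod 7; (2|7)=+1, (4|7)=+1; (−1)^{1·-4·3}·(+1)^-4·(+1)^1 = +1.
v=∞: -8463 < 0 and -460598 < 0  ⇒  (a,b)_∞ = -1.
v=2: v_2(a)=0, v_2(b)=1; units ≡ 1, 5 (mod 8); ε·ε+αω+βω = 0·0+0·1+1·0 ≡ 0  ⇒  (a,b)_2 = +1.
v=5: a=5^0·(≡3), b=5^2·(≡3) mod 5; (3|5)=-1, (3|5)=-1; (−1)^{0·2·2}·(-1)^2·(-1)^0 = +1.
v=13: a=13^1·(≡10), b=13^0·(≡6) mod 13; (10|13)=+1, (6|13)=-1; (−1)^{1·0·6}·(+1)^0·(-1)^1 = -1.
v=31: a=31^1·(≡30), b=31^1·(≡12) mod 31; (30|31)=-1, (12|31)=-1; (−1)^{1·1·15}·(-1)^1·(-1)^1 = -1.
(-8463, -460598 / ℚ) ramifies at {13, 17, 31, ∞}: a division algebra.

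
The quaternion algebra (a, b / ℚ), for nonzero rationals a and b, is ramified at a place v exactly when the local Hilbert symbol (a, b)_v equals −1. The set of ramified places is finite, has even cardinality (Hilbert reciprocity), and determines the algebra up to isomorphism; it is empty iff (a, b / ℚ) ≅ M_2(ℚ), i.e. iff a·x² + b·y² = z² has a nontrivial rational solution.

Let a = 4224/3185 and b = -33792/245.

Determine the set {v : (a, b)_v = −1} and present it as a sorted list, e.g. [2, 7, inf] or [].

(a, b) ≡ (4290, -165) mod (ℚ^×)²; places V = {2, 3, 5, 7, 11, 13, ∞}.
(a,b)_13: α=-1, u≡7; β=0, v≡9 (mod 13); (7|13)=-1, (9|13)=+1; sign (−1)^0·-1^0·+1^-1 = +1.
(a,b)_7: α=-2, u≡5; β=-2, v≡5 (mod 7); (5|7)=-1, (5|7)=-1; sign (−1)^0·-1^-2·-1^-2 = +1.
(a,b)_11: α=1, u≡9; β=1, v≡10 (mod 11); (9|11)=+1, (10|11)=-1; sign (−1)^1·+1^1·-1^1 = +1.
(a,b)_5: α=-1, u≡2; β=-1, v≡2 (mod 5); (2|5)=-1, (2|5)=-1; sign (−1)^0·-1^-1·-1^-1 = +1.
(a,b)_2: α=7, β=10; u≡1, v≡3 (mod 8); ε(u)ε(v)=0·1, αω(v)=7·1, βω(u)=10·0; sum ≡ 1  ⇒  -1.
(a,b)_3: α=1, u≡2; β=1, v≡2 (mod 3); (2|3)=-1, (2|3)=-1; sign (−1)^1·-1^1·-1^1 = -1.
(a,b)_∞: sgn(4290)=+, sgn(-165)=−, so +1.
Ram(4290, -165) = {2, 3}; no ℚ_2-point on the conic.

[2, 3]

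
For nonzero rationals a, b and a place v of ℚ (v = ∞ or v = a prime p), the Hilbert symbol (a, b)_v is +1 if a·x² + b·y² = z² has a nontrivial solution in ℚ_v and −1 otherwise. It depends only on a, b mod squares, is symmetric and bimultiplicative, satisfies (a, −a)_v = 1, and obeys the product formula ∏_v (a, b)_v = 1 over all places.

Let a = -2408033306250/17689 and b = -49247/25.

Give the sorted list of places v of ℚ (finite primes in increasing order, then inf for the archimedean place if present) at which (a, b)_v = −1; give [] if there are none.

Mod squares: a ≡ -47566090, b ≡ -407. Check v ∈ {∞, 2, 3, 5, 7, 11, 13, 19, 29, 31, 37}.
v=31: a=31^1·(≡23), b=31^0·(≡29) mod 31; (23|31)=-1, (29|31)=-1; (−1)^{1·0·15}·(-1)^0·(-1)^1 = -1.
v=29: a=29^1·(≡9), b=29^0·(≡23) mod 29; (9|29)=+1, (23|29)=+1; (−1)^{1·0·14}·(+1)^0·(+1)^1 = +1.
v=3: a=3^4·(≡2), b=3^0·(≡1) mod 3; (2|3)=-1, (1|3)=+1; (−1)^{4·0·1}·(-1)^0·(+1)^4 = +1.
v=13: a=13^1·(≡8), b=13^0·(≡3) mod 13; (8|13)=-1, (3|13)=+1; (−1)^{1·0·6}·(-1)^0·(+1)^1 = +1.
v=19: a=19^-2·(≡9), b=19^0·(≡16) mod 19; (9|19)=+1, (16|19)=+1; (−1)^{-2·0·9}·(+1)^0·(+1)^-2 = +1.
v=2: v_2(a)=1, v_2(b)=0; units ≡ 3, 1 (mod 8); ε·ε+αω+βω = 1·0+1·0+0·1 ≡ 0  ⇒  (a,b)_2 = +1.
v=5: a=5^5·(≡3), b=5^-2·(≡3) mod 5; (3|5)=-1, (3|5)=-1; (−1)^{5·-2·2}·(-1)^-2·(-1)^5 = -1.
v=∞: -47566090 < 0 and -407 < 0  ⇒  (a,b)_∞ = -1.
v=11: a=11^1·(≡5), b=11^3·(≡6) mod 11; (5|11)=+1, (6|11)=-1; (−1)^{1·3·5}·(+1)^3·(-1)^1 = +1.
v=7: a=7^-2·(≡4), b=7^0·(≡3) mod 7; (4|7)=+1, (3|7)=-1; (−1)^{-2·0·3}·(+1)^0·(-1)^-2 = +1.
v=37: a=37^1·(≡22), b=37^1·(≡3) mod 37; (22|37)=-1, (3|37)=+1; (−1)^{1·1·18}·(-1)^1·(+1)^1 = -1.
|Ram(-47566090, -407)| = 4, even; anisotropic at {5, 31, 37, ∞}.

[5, 31, 37, inf]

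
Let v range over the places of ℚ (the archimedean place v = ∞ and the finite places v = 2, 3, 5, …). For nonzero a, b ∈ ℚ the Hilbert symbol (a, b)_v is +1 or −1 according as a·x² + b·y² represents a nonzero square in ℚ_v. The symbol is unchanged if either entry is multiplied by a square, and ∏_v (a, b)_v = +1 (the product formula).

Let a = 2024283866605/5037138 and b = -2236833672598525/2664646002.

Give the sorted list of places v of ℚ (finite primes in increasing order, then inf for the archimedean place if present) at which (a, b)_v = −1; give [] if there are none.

[5, 7, 13, 17]

Mod squares: a ≡ 10010, b ≡ -2618. Check v ∈ {∞, 2, 3, 5, 7, 11, 13, 17, 23}.
v=∞: 10010 > 0 and -2618 < 0  ⇒  (a,b)_∞ = +1.
v=13: a=13^5·(≡3), b=13^6·(≡2) mod 13; (3|13)=+1, (2|13)=-1; (−1)^{5·6·6}·(+1)^6·(-1)^5 = -1.
v=5: a=5^1·(≡2), b=5^2·(≡2) mod 5; (2|5)=-1, (2|5)=-1; (−1)^{1·2·2}·(-1)^2·(-1)^1 = -1.
v=23: a=23^-4·(≡17), b=23^-6·(≡6) mod 23; (17|23)=-1, (6|23)=+1; (−1)^{-4·-6·11}·(-1)^-6·(+1)^-4 = +1.
v=3: a=3^-2·(≡2), b=3^-2·(≡1) mod 3; (2|3)=-1, (1|3)=+1; (−1)^{-2·-2·1}·(-1)^-2·(+1)^-2 = +1.
v=7: a=7^3·(≡2), b=7^3·(≡4) mod 7; (2|7)=+1, (4|7)=+1; (−1)^{3·3·3}·(+1)^3·(+1)^3 = -1.
v=17: a=17^2·(≡5), b=17^3·(≡16) mod 17; (5|17)=-1, (16|17)=+1; (−1)^{2·3·8}·(-1)^3·(+1)^2 = -1.
v=2: v_2(a)=-1, v_2(b)=-1; units ≡ 5, 3 (mod 8); ε·ε+αω+βω = 0·1+-1·1+-1·1 ≡ 0  ⇒  (a,b)_2 = +1.
v=11: a=11^1·(≡2), b=11^1·(≡1) mod 11; (2|11)=-1, (1|11)=+1; (−1)^{1·1·5}·(-1)^1·(+1)^1 = +1.
Ram(10010, -2618) = {5, 7, 13, 17}; no ℚ_5-point on the conic.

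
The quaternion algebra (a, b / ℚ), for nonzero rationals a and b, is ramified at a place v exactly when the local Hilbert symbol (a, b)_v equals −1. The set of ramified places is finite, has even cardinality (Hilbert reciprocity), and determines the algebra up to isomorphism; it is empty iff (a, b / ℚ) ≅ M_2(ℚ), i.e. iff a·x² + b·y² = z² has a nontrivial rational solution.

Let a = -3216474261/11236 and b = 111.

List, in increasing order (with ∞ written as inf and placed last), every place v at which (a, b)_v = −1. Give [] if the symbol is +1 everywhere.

[2, 3, 7, 13, 23, 37]

(a, b) ≡ (-989989, 111) mod (ℚ^×)²; places V = {2, 3, 7, 11, 13, 19, 23, 37, 43, 53, ∞}.
(a,b)_53: α=-2, u≡45; β=0, v≡5 (mod 53); (45|53)=-1, (5|53)=-1; sign (−1)^0·-1^0·-1^-2 = +1.
(a,b)_11: α=1, u≡9; β=0, v≡1 (mod 11); (9|11)=+1, (1|11)=+1; sign (−1)^0·+1^0·+1^1 = +1.
(a,b)_13: α=1, u≡3; β=0, v≡7 (mod 13); (3|13)=+1, (7|13)=-1; sign (−1)^0·+1^0·-1^1 = -1.
(a,b)_∞: sgn(-989989)=−, sgn(111)=+, so +1.
(a,b)_23: α=1, u≡18; β=0, v≡19 (mod 23); (18|23)=+1, (19|23)=-1; sign (−1)^0·+1^0·-1^1 = -1.
(a,b)_7: α=1, u≡1; β=0, v≡6 (mod 7); (1|7)=+1, (6|7)=-1; sign (−1)^0·+1^0·-1^1 = -1.
(a,b)_37: α=0, u≡24; β=1, v≡3 (mod 37); (24|37)=-1, (3|37)=+1; sign (−1)^0·-1^1·+1^0 = -1.
(a,b)_43: α=1, u≡23; β=0, v≡25 (mod 43); (23|43)=+1, (25|43)=+1; sign (−1)^0·+1^0·+1^1 = +1.
(a,b)_2: α=-2, β=0; u≡3, v≡7 (mod 8); ε(u)ε(v)=1·1, αω(v)=-2·0, βω(u)=0·1; sum ≡ 1  ⇒  -1.
(a,b)_19: α=2, u≡5; β=0, v≡16 (mod 19); (5|19)=+1, (16|19)=+1; sign (−1)^0·+1^0·+1^2 = +1.
(a,b)_3: α=2, u≡2; β=1, v≡1 (mod 3); (2|3)=-1, (1|3)=+1; sign (−1)^0·-1^1·+1^2 = -1.
Ram(-989989, 111) = {2, 3, 7, 13, 23, 37}; no ℚ_2-point on the conic.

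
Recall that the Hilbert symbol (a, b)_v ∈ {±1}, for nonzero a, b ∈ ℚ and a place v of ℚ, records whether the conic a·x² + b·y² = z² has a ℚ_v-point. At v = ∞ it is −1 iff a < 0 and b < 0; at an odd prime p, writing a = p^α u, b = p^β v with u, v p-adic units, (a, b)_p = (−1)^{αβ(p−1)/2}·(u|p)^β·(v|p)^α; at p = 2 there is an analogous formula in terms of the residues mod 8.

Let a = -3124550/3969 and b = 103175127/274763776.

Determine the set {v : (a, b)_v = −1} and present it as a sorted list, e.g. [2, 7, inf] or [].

[11, 29]

(a, b) ≡ (-124982, 87) mod (ℚ^×)²; places V = {2, 3, 5, 7, 11, 13, 19, 23, 29, 37, ∞}.
(a,b)_2: α=1, β=-12; u≡5, v≡7 (mod 8); ε(u)ε(v)=0·1, αω(v)=1·0, βω(u)=-12·1; sum ≡ 0  ⇒  +1.
(a,b)_3: α=-4, u≡1; β=5, v≡2 (mod 3); (1|3)=+1, (2|3)=-1; sign (−1)^0·+1^5·-1^-4 = +1.
(a,b)_7: α=-2, u≡3; β=-2, v≡5 (mod 7); (3|7)=-1, (5|7)=-1; sign (−1)^0·-1^-2·-1^-2 = +1.
(a,b)_13: α=1, u≡5; β=0, v≡3 (mod 13); (5|13)=-1, (3|13)=+1; sign (−1)^0·-1^0·+1^1 = +1.
(a,b)_23: α=1, u≡15; β=0, v≡16 (mod 23); (15|23)=-1, (16|23)=+1; sign (−1)^0·-1^0·+1^1 = +1.
(a,b)_11: α=1, u≡4; β=4, v≡7 (mod 11); (4|11)=+1, (7|11)=-1; sign (−1)^0·+1^4·-1^1 = -1.
(a,b)_29: α=0, u≡8; β=1, v≡15 (mod 29); (8|29)=-1, (15|29)=-1; sign (−1)^0·-1^1·-1^0 = -1.
(a,b)_5: α=2, u≡2; β=0, v≡2 (mod 5); (2|5)=-1, (2|5)=-1; sign (−1)^0·-1^0·-1^2 = +1.
(a,b)_19: α=1, u≡12; β=0, v≡5 (mod 19); (12|19)=-1, (5|19)=+1; sign (−1)^0·-1^0·+1^1 = +1.
(a,b)_∞: sgn(-124982)=−, sgn(87)=+, so +1.
(a,b)_37: α=0, u≡10; β=-2, v≡23 (mod 37); (10|37)=+1, (23|37)=-1; sign (−1)^0·+1^-2·-1^0 = +1.
Ram(-124982, 87) = {11, 29}; no ℚ_11-point on the conic.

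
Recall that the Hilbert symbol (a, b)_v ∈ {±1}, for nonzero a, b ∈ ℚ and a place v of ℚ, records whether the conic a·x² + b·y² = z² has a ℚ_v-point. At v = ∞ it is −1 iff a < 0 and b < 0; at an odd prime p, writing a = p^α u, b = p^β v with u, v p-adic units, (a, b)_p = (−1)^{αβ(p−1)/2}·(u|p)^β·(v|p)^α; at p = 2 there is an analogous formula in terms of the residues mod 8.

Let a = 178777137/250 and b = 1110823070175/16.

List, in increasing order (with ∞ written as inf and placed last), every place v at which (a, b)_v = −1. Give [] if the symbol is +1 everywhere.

[3, 5]

Mod squares: a ≡ 570, b ≡ 23. Check v ∈ {∞, 2, 3, 5, 7, 11, 13, 19, 23}.
v=∞: 570 > 0 and 23 > 0  ⇒  (a,b)_∞ = +1.
v=13: a=13^0·(≡2), b=13^2·(≡1) mod 13; (2|13)=-1, (1|13)=+1; (−1)^{0·2·6}·(-1)^2·(+1)^0 = +1.
v=23: a=23^2·(≡3), b=23^3·(≡12) mod 23; (3|23)=+1, (12|23)=+1; (−1)^{2·3·11}·(+1)^3·(+1)^2 = +1.
v=5: a=5^-3·(≡1), b=5^2·(≡2) mod 5; (1|5)=+1, (2|5)=-1; (−1)^{-3·2·2}·(+1)^2·(-1)^-3 = -1.
v=7: a=7^2·(≡3), b=7^4·(≡4) mod 7; (3|7)=-1, (4|7)=+1; (−1)^{2·4·3}·(-1)^4·(+1)^2 = +1.
v=2: v_2(a)=-1, v_2(b)=-4; units ≡ 5, 7 (mod 8); ε·ε+αω+βω = 0·1+-1·0+-4·1 ≡ 0  ⇒  (a,b)_2 = +1.
v=11: a=11^2·(≡4), b=11^0·(≡1) mod 11; (4|11)=+1, (1|11)=+1; (−1)^{2·0·5}·(+1)^0·(+1)^2 = +1.
v=19: a=19^1·(≡16), b=19^0·(≡16) mod 19; (16|19)=+1, (16|19)=+1; (−1)^{1·0·9}·(+1)^0·(+1)^1 = +1.
v=3: a=3^1·(≡1), b=3^2·(≡2) mod 3; (1|3)=+1, (2|3)=-1; (−1)^{1·2·1}·(+1)^2·(-1)^1 = -1.
(570, 23 / ℚ) ramifies at {3, 5}: a division algebra.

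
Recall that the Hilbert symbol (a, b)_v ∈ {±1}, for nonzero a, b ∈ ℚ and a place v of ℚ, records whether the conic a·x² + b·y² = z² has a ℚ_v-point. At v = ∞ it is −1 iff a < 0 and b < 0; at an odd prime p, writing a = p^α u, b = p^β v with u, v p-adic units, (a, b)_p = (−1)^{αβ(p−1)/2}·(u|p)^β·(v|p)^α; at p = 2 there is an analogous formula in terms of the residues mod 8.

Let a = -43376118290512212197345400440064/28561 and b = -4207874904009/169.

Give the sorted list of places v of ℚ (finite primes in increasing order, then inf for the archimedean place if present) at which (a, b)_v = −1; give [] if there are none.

[2, 17, 19, inf]

(a, b) ≡ (-468901, -2936801) mod (ℚ^×)²; places V = {2, 3, 7, 13, 17, 19, 23, 29, 37, ∞}.
(a,b)_3: α=8, u≡2; β=4, v≡1 (mod 3); (2|3)=-1, (1|3)=+1; sign (−1)^0·-1^4·+1^8 = +1.
(a,b)_17: α=2, u≡14; β=1, v≡2 (mod 17); (14|17)=-1, (2|17)=+1; sign (−1)^0·-1^1·+1^2 = -1.
(a,b)_13: α=-4, u≡4; β=-2, v≡3 (mod 13); (4|13)=+1, (3|13)=+1; sign (−1)^0·+1^-2·+1^-4 = +1.
(a,b)_19: α=5, u≡3; β=2, v≡10 (mod 19); (3|19)=-1, (10|19)=-1; sign (−1)^0·-1^2·-1^5 = -1.
(a,b)_29: α=3, u≡22; β=1, v≡7 (mod 29); (22|29)=+1, (7|29)=+1; sign (−1)^0·+1^1·+1^3 = +1.
(a,b)_∞: sgn(-468901)=−, sgn(-2936801)=−, so -1.
(a,b)_7: α=4, u≡1; β=3, v≡4 (mod 7); (1|7)=+1, (4|7)=+1; sign (−1)^0·+1^3·+1^4 = +1.
(a,b)_2: α=8, β=0; u≡3, v≡7 (mod 8); ε(u)ε(v)=1·1, αω(v)=8·0, βω(u)=0·1; sum ≡ 1  ⇒  -1.
(a,b)_37: α=3, u≡8; β=1, v≡29 (mod 37); (8|37)=-1, (29|37)=-1; sign (−1)^0·-1^1·-1^3 = +1.
(a,b)_23: α=3, u≡17; β=1, v≡4 (mod 23); (17|23)=-1, (4|23)=+1; sign (−1)^1·-1^1·+1^3 = +1.
|Ram(-468901, -2936801)| = 4, even; anisotropic at {2, 17, 19, ∞}.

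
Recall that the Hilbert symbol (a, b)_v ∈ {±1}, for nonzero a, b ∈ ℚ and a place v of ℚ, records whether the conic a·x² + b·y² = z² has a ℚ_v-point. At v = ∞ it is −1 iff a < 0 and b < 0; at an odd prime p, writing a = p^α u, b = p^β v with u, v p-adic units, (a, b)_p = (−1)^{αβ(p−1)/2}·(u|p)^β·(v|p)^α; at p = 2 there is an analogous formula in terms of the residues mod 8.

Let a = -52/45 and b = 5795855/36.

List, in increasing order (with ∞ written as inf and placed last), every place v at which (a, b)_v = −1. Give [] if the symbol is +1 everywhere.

[2, 5]

Mod squares: a ≡ -65, b ≡ 95. Check v ∈ {∞, 2, 3, 5, 13, 19}.
v=19: a=19^0·(≡17), b=19^3·(≡5) mod 19; (17|19)=+1, (5|19)=+1; (−1)^{0·3·9}·(+1)^3·(+1)^0 = +1.
v=∞: -65 < 0 and 95 > 0  ⇒  (a,b)_∞ = +1.
v=13: a=13^1·(≡8), b=13^2·(≡4) mod 13; (8|13)=-1, (4|13)=+1; (−1)^{1·2·6}·(-1)^2·(+1)^1 = +1.
v=2: v_2(a)=2, v_2(b)=-2; units ≡ 7, 7 (mod 8); ε·ε+αω+βω = 1·1+2·0+-2·0 ≡ 1  ⇒  (a,b)_2 = -1.
v=5: a=5^-1·(≡2), b=5^1·(≡1) mod 5; (2|5)=-1, (1|5)=+1; (−1)^{-1·1·2}·(-1)^1·(+1)^-1 = -1.
v=3: a=3^-2·(≡1), b=3^-2·(≡2) mod 3; (1|3)=+1, (2|3)=-1; (−1)^{-2·-2·1}·(+1)^-2·(-1)^-2 = +1.
Ram(-65, 95) = {2, 5}; no ℚ_2-point on the conic.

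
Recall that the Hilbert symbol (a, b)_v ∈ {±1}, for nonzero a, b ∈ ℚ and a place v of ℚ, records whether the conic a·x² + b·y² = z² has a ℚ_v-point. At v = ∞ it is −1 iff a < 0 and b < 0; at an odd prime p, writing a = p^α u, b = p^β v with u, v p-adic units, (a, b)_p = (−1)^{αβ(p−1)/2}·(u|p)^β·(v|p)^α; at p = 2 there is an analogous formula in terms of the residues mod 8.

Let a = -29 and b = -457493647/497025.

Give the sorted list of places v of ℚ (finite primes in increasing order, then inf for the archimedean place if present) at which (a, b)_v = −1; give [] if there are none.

[17, inf]

Mod squares: a ≡ -29, b ≡ -9367. Check v ∈ {∞, 2, 3, 5, 13, 17, 19, 29, 47}.
v=17: a=17^0·(≡5), b=17^3·(≡11) mod 17; (5|17)=-1, (11|17)=-1; (−1)^{0·3·8}·(-1)^3·(-1)^0 = -1.
v=3: a=3^0·(≡1), b=3^-2·(≡2) mod 3; (1|3)=+1, (2|3)=-1; (−1)^{0·-2·1}·(+1)^-2·(-1)^0 = +1.
v=13: a=13^0·(≡10), b=13^2·(≡2) mod 13; (10|13)=+1, (2|13)=-1; (−1)^{0·2·6}·(+1)^2·(-1)^0 = +1.
v=5: a=5^0·(≡1), b=5^-2·(≡3) mod 5; (1|5)=+1, (3|5)=-1; (−1)^{0·-2·2}·(+1)^-2·(-1)^0 = +1.
v=19: a=19^0·(≡9), b=19^1·(≡17) mod 19; (9|19)=+1, (17|19)=+1; (−1)^{0·1·9}·(+1)^1·(+1)^0 = +1.
v=29: a=29^1·(≡28), b=29^1·(≡13) mod 29; (28|29)=+1, (13|29)=+1; (−1)^{1·1·14}·(+1)^1·(+1)^1 = +1.
v=∞: -29 < 0 and -9367 < 0  ⇒  (a,b)_∞ = -1.
v=2: v_2(a)=0, v_2(b)=0; units ≡ 3, 1 (mod 8); ε·ε+αω+βω = 1·0+0·0+0·1 ≡ 0  ⇒  (a,b)_2 = +1.
v=47: a=47^0·(≡18), b=47^-2·(≡30) mod 47; (18|47)=+1, (30|47)=-1; (−1)^{0·-2·23}·(+1)^-2·(-1)^0 = +1.
(-29, -9367 / ℚ) ramifies at {17, ∞}: a division algebra.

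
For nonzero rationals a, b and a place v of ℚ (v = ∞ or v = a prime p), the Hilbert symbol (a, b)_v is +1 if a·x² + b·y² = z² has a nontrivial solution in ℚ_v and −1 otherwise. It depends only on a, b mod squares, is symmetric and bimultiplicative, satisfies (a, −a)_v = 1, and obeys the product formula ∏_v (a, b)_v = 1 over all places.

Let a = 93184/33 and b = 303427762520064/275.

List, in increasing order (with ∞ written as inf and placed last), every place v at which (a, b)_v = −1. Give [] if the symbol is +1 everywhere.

(a, b) ≡ (3003, 6006) mod (ℚ^×)²; places V = {2, 3, 5, 7, 11, 13, ∞}.
(a,b)_5: α=0, u≡3; β=-2, v≡4 (mod 5); (3|5)=-1, (4|5)=+1; sign (−1)^0·-1^-2·+1^0 = +1.
(a,b)_∞: sgn(3003)=+, sgn(6006)=+, so +1.
(a,b)_2: α=10, β=27; u≡3, v≡3 (mod 8); ε(u)ε(v)=1·1, αω(v)=10·1, βω(u)=27·1; sum ≡ 0  ⇒  +1.
(a,b)_7: α=1, u≡1; β=3, v≡2 (mod 7); (1|7)=+1, (2|7)=+1; sign (−1)^1·+1^3·+1^1 = -1.
(a,b)_3: α=-1, u≡2; β=1, v≡1 (mod 3); (2|3)=-1, (1|3)=+1; sign (−1)^1·-1^1·+1^-1 = +1.
(a,b)_13: α=1, u≡10; β=3, v≡8 (mod 13); (10|13)=+1, (8|13)=-1; sign (−1)^0·+1^3·-1^1 = -1.
(a,b)_11: α=-1, u≡1; β=-1, v≡2 (mod 11); (1|11)=+1, (2|11)=-1; sign (−1)^1·+1^-1·-1^-1 = +1.
Ram(3003, 6006) = {7, 13}; no ℚ_7-point on the conic.

[7, 13]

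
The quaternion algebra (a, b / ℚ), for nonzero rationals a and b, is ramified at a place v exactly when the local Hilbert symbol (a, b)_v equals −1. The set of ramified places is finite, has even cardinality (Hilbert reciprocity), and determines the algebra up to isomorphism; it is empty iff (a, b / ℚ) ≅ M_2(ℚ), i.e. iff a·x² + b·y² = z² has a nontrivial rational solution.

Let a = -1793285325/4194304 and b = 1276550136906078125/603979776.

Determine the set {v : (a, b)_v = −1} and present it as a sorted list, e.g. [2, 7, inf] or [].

[13, 37]

Mod squares: a ≡ -13, b ≡ 13949. Check v ∈ {∞, 2, 3, 5, 7, 13, 29, 37}.
v=29: a=29^2·(≡9), b=29^5·(≡19) mod 29; (9|29)=+1, (19|29)=-1; (−1)^{2·5·14}·(+1)^5·(-1)^2 = +1.
v=37: a=37^0·(≡23), b=37^1·(≡25) mod 37; (23|37)=-1, (25|37)=+1; (−1)^{0·1·18}·(-1)^1·(+1)^0 = -1.
v=3: a=3^8·(≡2), b=3^-2·(≡2) mod 3; (2|3)=-1, (2|3)=-1; (−1)^{8·-2·1}·(-1)^-2·(-1)^8 = +1.
v=7: a=7^0·(≡4), b=7^2·(≡5) mod 7; (4|7)=+1, (5|7)=-1; (−1)^{0·2·3}·(+1)^2·(-1)^0 = +1.
v=2: v_2(a)=-22, v_2(b)=-26; units ≡ 3, 5 (mod 8); ε·ε+αω+βω = 1·0+-22·1+-26·1 ≡ 0  ⇒  (a,b)_2 = +1.
v=∞: -13 < 0 and 13949 > 0  ⇒  (a,b)_∞ = +1.
v=13: a=13^1·(≡12), b=13^3·(≡5) mod 13; (12|13)=+1, (5|13)=-1; (−1)^{1·3·6}·(+1)^3·(-1)^1 = -1.
v=5: a=5^2·(≡3), b=5^6·(≡4) mod 5; (3|5)=-1, (4|5)=+1; (−1)^{2·6·2}·(-1)^6·(+1)^2 = +1.
Ram(-13, 13949) = {13, 37}; no ℚ_13-point on the conic.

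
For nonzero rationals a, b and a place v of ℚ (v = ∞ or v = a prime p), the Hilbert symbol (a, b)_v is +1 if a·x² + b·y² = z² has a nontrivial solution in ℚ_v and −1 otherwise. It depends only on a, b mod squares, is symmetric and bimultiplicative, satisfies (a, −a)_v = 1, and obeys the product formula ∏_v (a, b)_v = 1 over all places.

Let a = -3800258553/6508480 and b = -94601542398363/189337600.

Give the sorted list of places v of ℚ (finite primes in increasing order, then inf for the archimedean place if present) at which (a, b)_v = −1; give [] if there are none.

Mod squares: a ≡ -15015, b ≡ -3003. Check v ∈ {∞, 2, 3, 5, 7, 11, 13, 37, 41, 43}.
v=∞: -15015 < 0 and -3003 < 0  ⇒  (a,b)_∞ = -1.
v=7: a=7^3·(≡4), b=7^1·(≡6) mod 7; (4|7)=+1, (6|7)=-1; (−1)^{3·1·3}·(+1)^1·(-1)^3 = +1.
v=5: a=5^-1·(≡2), b=5^-2·(≡3) mod 5; (2|5)=-1, (3|5)=-1; (−1)^{-1·-2·2}·(-1)^-2·(-1)^-1 = -1.
v=11: a=11^-1·(≡8), b=11^1·(≡10) mod 11; (8|11)=-1, (10|11)=-1; (−1)^{-1·1·5}·(-1)^1·(-1)^-1 = -1.
v=43: a=43^-2·(≡35), b=43^-2·(≡37) mod 43; (35|43)=+1, (37|43)=-1; (−1)^{-2·-2·21}·(+1)^-2·(-1)^-2 = +1.
v=41: a=41^2·(≡4), b=41^2·(≡39) mod 41; (4|41)=+1, (39|41)=+1; (−1)^{2·2·20}·(+1)^2·(+1)^2 = +1.
v=3: a=3^1·(≡2), b=3^5·(≡1) mod 3; (2|3)=-1, (1|3)=+1; (−1)^{1·5·1}·(-1)^5·(+1)^1 = +1.
v=37: a=37^0·(≡12), b=37^2·(≡6) mod 37; (12|37)=+1, (6|37)=-1; (−1)^{0·2·18}·(+1)^2·(-1)^0 = +1.
v=13: a=13^3·(≡11), b=13^3·(≡4) mod 13; (11|13)=-1, (4|13)=+1; (−1)^{3·3·6}·(-1)^3·(+1)^3 = -1.
v=2: v_2(a)=-6, v_2(b)=-12; units ≡ 1, 5 (mod 8); ε·ε+αω+βω = 0·0+-6·1+-12·0 ≡ 0  ⇒  (a,b)_2 = +1.
Ram(-15015, -3003) = {5, 11, 13, ∞}; no ℚ_5-point on the conic.

[5, 11, 13, inf]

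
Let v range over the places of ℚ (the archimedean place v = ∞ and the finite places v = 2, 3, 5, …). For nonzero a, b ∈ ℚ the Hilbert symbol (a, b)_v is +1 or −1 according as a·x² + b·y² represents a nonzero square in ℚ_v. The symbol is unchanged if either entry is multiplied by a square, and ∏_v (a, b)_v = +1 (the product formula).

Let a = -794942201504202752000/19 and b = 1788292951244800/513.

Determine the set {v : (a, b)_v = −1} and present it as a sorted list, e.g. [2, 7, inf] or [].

(a, b) ≡ (-124355, 741) mod (ℚ^×)²; places V = {2, 3, 5, 7, 11, 13, 17, 19, ∞}.
(a,b)_∞: sgn(-124355)=−, sgn(741)=+, so +1.
(a,b)_19: α=-1, u≡3; β=-1, v≡17 (mod 19); (3|19)=-1, (17|19)=+1; sign (−1)^1·-1^-1·+1^-1 = +1.
(a,b)_7: α=3, u≡4; β=4, v≡5 (mod 7); (4|7)=+1, (5|7)=-1; sign (−1)^0·+1^4·-1^3 = -1.
(a,b)_13: α=2, u≡3; β=1, v≡11 (mod 13); (3|13)=+1, (11|13)=-1; sign (−1)^0·+1^1·-1^2 = +1.
(a,b)_11: α=3, u≡3; β=2, v≡5 (mod 11); (3|11)=+1, (5|11)=+1; sign (−1)^0·+1^2·+1^3 = +1.
(a,b)_5: α=3, u≡1; β=2, v≡4 (mod 5); (1|5)=+1, (4|5)=+1; sign (−1)^0·+1^2·+1^3 = +1.
(a,b)_17: α=3, u≡11; β=2, v≡11 (mod 17); (11|17)=-1, (11|17)=-1; sign (−1)^0·-1^2·-1^3 = -1.
(a,b)_3: α=0, u≡1; β=-3, v≡1 (mod 3); (1|3)=+1, (1|3)=+1; sign (−1)^0·+1^-3·+1^0 = +1.
(a,b)_2: α=24, β=16; u≡5, v≡5 (mod 8); ε(u)ε(v)=0·0, αω(v)=24·1, βω(u)=16·1; sum ≡ 0  ⇒  +1.
|Ram(-124355, 741)| = 2, even; anisotropic at {7, 17}.

[7, 17]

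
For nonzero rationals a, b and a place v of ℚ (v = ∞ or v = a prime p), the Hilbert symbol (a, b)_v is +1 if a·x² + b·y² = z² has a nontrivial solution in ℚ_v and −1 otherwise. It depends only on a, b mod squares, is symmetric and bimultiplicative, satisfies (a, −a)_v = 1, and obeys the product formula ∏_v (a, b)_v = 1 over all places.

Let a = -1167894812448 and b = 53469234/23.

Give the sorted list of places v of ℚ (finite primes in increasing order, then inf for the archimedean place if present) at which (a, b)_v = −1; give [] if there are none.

(a, b) ≡ (-49938, 9982) mod (ℚ^×)²; places V = {2, 3, 7, 13, 23, 29, 31, 41, ∞}.
(a,b)_3: α=3, u≡1; β=6, v≡1 (mod 3); (1|3)=+1, (1|3)=+1; sign (−1)^0·+1^6·+1^3 = +1.
(a,b)_∞: sgn(-49938)=−, sgn(9982)=+, so +1.
(a,b)_2: α=5, β=1; u≡7, v≡7 (mod 8); ε(u)ε(v)=1·1, αω(v)=5·0, βω(u)=1·0; sum ≡ 1  ⇒  -1.
(a,b)_29: α=1, u≡12; β=0, v≡16 (mod 29); (12|29)=-1, (16|29)=+1; sign (−1)^0·-1^0·+1^1 = +1.
(a,b)_7: α=1, u≡6; β=1, v≡3 (mod 7); (6|7)=-1, (3|7)=-1; sign (−1)^1·-1^1·-1^1 = -1.
(a,b)_31: α=2, u≡3; β=1, v≡11 (mod 31); (3|31)=-1, (11|31)=-1; sign (−1)^0·-1^1·-1^2 = -1.
(a,b)_23: α=0, u≡4; β=-1, v≡7 (mod 23); (4|23)=+1, (7|23)=-1; sign (−1)^0·+1^-1·-1^0 = +1.
(a,b)_13: α=2, u≡5; β=2, v≡7 (mod 13); (5|13)=-1, (7|13)=-1; sign (−1)^0·-1^2·-1^2 = +1.
(a,b)_41: α=1, u≡7; β=0, v≡19 (mod 41); (7|41)=-1, (19|41)=-1; sign (−1)^0·-1^0·-1^1 = -1.
(-49938, 9982 / ℚ) ramifies at {2, 7, 31, 41}: a division algebra.

[2, 7, 31, 41]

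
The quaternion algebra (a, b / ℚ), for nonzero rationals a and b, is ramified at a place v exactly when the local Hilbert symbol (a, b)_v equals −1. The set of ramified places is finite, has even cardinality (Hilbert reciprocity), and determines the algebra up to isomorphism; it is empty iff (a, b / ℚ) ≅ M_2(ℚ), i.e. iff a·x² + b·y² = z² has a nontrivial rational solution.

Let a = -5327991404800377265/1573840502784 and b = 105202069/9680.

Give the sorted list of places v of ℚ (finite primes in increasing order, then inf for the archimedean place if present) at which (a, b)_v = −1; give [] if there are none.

[5, 23]

(a, b) ≡ (-2185, 37145) mod (ℚ^×)²; places V = {2, 3, 5, 7, 11, 17, 19, 23, ∞}.
(a,b)_17: α=6, u≡8; β=3, v≡16 (mod 17); (8|17)=+1, (16|17)=+1; sign (−1)^0·+1^3·+1^6 = +1.
(a,b)_23: α=5, u≡15; β=1, v≡10 (mod 23); (15|23)=-1, (10|23)=-1; sign (−1)^1·-1^1·-1^5 = -1.
(a,b)_2: α=-14, β=-4; u≡7, v≡1 (mod 8); ε(u)ε(v)=1·0, αω(v)=-14·0, βω(u)=-4·0; sum ≡ 0  ⇒  +1.
(a,b)_7: α=0, u≡5; β=2, v≡3 (mod 7); (5|7)=-1, (3|7)=-1; sign (−1)^0·-1^2·-1^0 = +1.
(a,b)_19: α=3, u≡2; β=1, v≡1 (mod 19); (2|19)=-1, (1|19)=+1; sign (−1)^1·-1^1·+1^3 = +1.
(a,b)_5: α=1, u≡3; β=-1, v≡4 (mod 5); (3|5)=-1, (4|5)=+1; sign (−1)^0·-1^-1·+1^1 = -1.
(a,b)_∞: sgn(-2185)=−, sgn(37145)=+, so +1.
(a,b)_11: α=-4, u≡5; β=-2, v≡9 (mod 11); (5|11)=+1, (9|11)=+1; sign (−1)^0·+1^-2·+1^-4 = +1.
(a,b)_3: α=-8, u≡2; β=0, v≡2 (mod 3); (2|3)=-1, (2|3)=-1; sign (−1)^0·-1^0·-1^-8 = +1.
Ram(-2185, 37145) = {5, 23}; no ℚ_5-point on the conic.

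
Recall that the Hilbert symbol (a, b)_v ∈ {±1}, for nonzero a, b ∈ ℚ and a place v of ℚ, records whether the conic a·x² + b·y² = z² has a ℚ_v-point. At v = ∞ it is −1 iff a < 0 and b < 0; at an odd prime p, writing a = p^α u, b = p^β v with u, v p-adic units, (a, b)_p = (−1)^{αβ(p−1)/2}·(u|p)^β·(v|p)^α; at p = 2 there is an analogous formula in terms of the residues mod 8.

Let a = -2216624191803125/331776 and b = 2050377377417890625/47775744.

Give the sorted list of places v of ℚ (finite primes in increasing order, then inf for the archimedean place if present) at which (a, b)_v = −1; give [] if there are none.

[5, 43]

Mod squares: a ≡ -15329285, b ≡ 414305. Check v ∈ {∞, 2, 3, 5, 13, 37, 41, 43, 47}.
v=43: a=43^1·(≡28), b=43^1·(≡22) mod 43; (28|43)=-1, (22|43)=-1; (−1)^{1·1·21}·(-1)^1·(-1)^1 = -1.
v=2: v_2(a)=-12, v_2(b)=-16; units ≡ 3, 1 (mod 8); ε·ε+αω+βω = 1·0+-12·0+-16·1 ≡ 0  ⇒  (a,b)_2 = +1.
v=3: a=3^-4·(≡1), b=3^-6·(≡2) mod 3; (1|3)=+1, (2|3)=-1; (−1)^{-4·-6·1}·(+1)^-6·(-1)^-4 = +1.
v=37: a=37^3·(≡33), b=37^4·(≡12) mod 37; (33|37)=+1, (12|37)=+1; (−1)^{3·4·18}·(+1)^4·(+1)^3 = +1.
v=41: a=41^1·(≡30), b=41^1·(≡14) mod 41; (30|41)=-1, (14|41)=-1; (−1)^{1·1·20}·(-1)^1·(-1)^1 = +1.
v=47: a=47^1·(≡1), b=47^1·(≡5) mod 47; (1|47)=+1, (5|47)=-1; (−1)^{1·1·23}·(+1)^1·(-1)^1 = +1.
v=∞: -15329285 < 0 and 414305 > 0  ⇒  (a,b)_∞ = +1.
v=13: a=13^2·(≡4), b=13^2·(≡5) mod 13; (4|13)=+1, (5|13)=-1; (−1)^{2·2·6}·(+1)^2·(-1)^2 = +1.
v=5: a=5^5·(≡3), b=5^7·(≡1) mod 5; (3|5)=-1, (1|5)=+1; (−1)^{5·7·2}·(-1)^7·(+1)^5 = -1.
Ram(-15329285, 414305) = {5, 43}; no ℚ_5-point on the conic.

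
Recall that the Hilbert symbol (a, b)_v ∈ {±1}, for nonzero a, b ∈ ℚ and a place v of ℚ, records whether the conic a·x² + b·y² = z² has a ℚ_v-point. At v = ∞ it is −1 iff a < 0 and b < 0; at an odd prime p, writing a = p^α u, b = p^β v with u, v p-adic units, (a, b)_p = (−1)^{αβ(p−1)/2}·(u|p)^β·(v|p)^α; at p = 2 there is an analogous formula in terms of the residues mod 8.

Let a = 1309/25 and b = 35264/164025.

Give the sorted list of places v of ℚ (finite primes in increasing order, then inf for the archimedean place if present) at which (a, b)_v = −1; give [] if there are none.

[7, 17]

(a, b) ≡ (1309, 551) mod (ℚ^×)²; places V = {2, 3, 5, 7, 11, 17, 19, 29, ∞}.
(a,b)_5: α=-2, u≡4; β=-2, v≡4 (mod 5); (4|5)=+1, (4|5)=+1; sign (−1)^0·+1^-2·+1^-2 = +1.
(a,b)_∞: sgn(1309)=+, sgn(551)=+, so +1.
(a,b)_11: α=1, u≡3; β=0, v≡5 (mod 11); (3|11)=+1, (5|11)=+1; sign (−1)^0·+1^0·+1^1 = +1.
(a,b)_7: α=1, u≡3; β=0, v≡5 (mod 7); (3|7)=-1, (5|7)=-1; sign (−1)^0·-1^0·-1^1 = -1.
(a,b)_17: α=1, u≡16; β=0, v≡12 (mod 17); (16|17)=+1, (12|17)=-1; sign (−1)^0·+1^0·-1^1 = -1.
(a,b)_19: α=0, u≡6; β=1, v≡3 (mod 19); (6|19)=+1, (3|19)=-1; sign (−1)^0·+1^1·-1^0 = +1.
(a,b)_2: α=0, β=6; u≡5, v≡7 (mod 8); ε(u)ε(v)=0·1, αω(v)=0·0, βω(u)=6·1; sum ≡ 0  ⇒  +1.
(a,b)_3: α=0, u≡1; β=-8, v≡2 (mod 3); (1|3)=+1, (2|3)=-1; sign (−1)^0·+1^-8·-1^0 = +1.
(a,b)_29: α=0, u≡28; β=1, v≡27 (mod 29); (28|29)=+1, (27|29)=-1; sign (−1)^0·+1^1·-1^0 = +1.
(1309, 551 / ℚ) ramifies at {7, 17}: a division algebra.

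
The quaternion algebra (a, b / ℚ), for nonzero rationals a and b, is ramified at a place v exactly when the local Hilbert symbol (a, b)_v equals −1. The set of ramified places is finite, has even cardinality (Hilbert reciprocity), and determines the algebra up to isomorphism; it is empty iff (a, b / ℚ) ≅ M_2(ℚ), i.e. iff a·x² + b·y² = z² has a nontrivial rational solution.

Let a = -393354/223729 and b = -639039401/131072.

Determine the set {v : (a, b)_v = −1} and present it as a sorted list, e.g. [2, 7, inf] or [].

[11, inf]

(a, b) ≡ (-26, -2002) mod (ℚ^×)²; places V = {2, 3, 7, 11, 13, 17, 41, 43, 47, ∞}.
(a,b)_11: α=-2, u≡6; β=1, v≡1 (mod 11); (6|11)=-1, (1|11)=+1; sign (−1)^0·-1^1·+1^-2 = -1.
(a,b)_17: α=0, u≡1; β=2, v≡16 (mod 17); (1|17)=+1, (16|17)=+1; sign (−1)^0·+1^2·+1^0 = +1.
(a,b)_2: α=1, β=-17; u≡3, v≡7 (mod 8); ε(u)ε(v)=1·1, αω(v)=1·0, βω(u)=-17·1; sum ≡ 0  ⇒  +1.
(a,b)_47: α=0, u≡4; β=2, v≡26 (mod 47); (4|47)=+1, (26|47)=-1; sign (−1)^0·+1^2·-1^0 = +1.
(a,b)_13: α=1, u≡7; β=1, v≡6 (mod 13); (7|13)=-1, (6|13)=-1; sign (−1)^0·-1^1·-1^1 = +1.
(a,b)_7: α=0, u≡2; β=1, v≡1 (mod 7); (2|7)=+1, (1|7)=+1; sign (−1)^0·+1^1·+1^0 = +1.
(a,b)_41: α=2, u≡19; β=0, v≡7 (mod 41); (19|41)=-1, (7|41)=-1; sign (−1)^0·-1^0·-1^2 = +1.
(a,b)_∞: sgn(-26)=−, sgn(-2002)=−, so -1.
(a,b)_43: α=-2, u≡31; β=0, v≡30 (mod 43); (31|43)=+1, (30|43)=-1; sign (−1)^0·+1^0·-1^-2 = +1.
(a,b)_3: α=2, u≡1; β=0, v≡2 (mod 3); (1|3)=+1, (2|3)=-1; sign (−1)^0·+1^0·-1^2 = +1.
|Ram(-26, -2002)| = 2, even; anisotropic at {11, ∞}.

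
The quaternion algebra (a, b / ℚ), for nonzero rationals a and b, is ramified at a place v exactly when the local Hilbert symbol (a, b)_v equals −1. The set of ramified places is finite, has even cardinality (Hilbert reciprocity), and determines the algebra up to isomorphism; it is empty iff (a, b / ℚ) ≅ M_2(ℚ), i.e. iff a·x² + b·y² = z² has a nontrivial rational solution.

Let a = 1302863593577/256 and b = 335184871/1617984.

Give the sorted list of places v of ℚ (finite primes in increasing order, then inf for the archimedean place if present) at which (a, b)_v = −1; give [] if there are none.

[7, 19]

(a, b) ≡ (4169417, 181279) mod (ℚ^×)²; places V = {2, 3, 7, 13, 19, 23, 29, 43, 47, 53, ∞}.
(a,b)_23: α=1, u≡16; β=0, v≡2 (mod 23); (16|23)=+1, (2|23)=+1; sign (−1)^0·+1^0·+1^1 = +1.
(a,b)_2: α=-8, β=-6; u≡1, v≡7 (mod 8); ε(u)ε(v)=0·1, αω(v)=-8·0, βω(u)=-6·0; sum ≡ 0  ⇒  +1.
(a,b)_53: α=0, u≡16; β=-2, v≡39 (mod 53); (16|53)=+1, (39|53)=-1; sign (−1)^0·+1^-2·-1^0 = +1.
(a,b)_19: α=1, u≡3; β=1, v≡18 (mod 19); (3|19)=-1, (18|19)=-1; sign (−1)^1·-1^1·-1^1 = -1.
(a,b)_43: α=2, u≡12; β=2, v≡37 (mod 43); (12|43)=-1, (37|43)=-1; sign (−1)^0·-1^2·-1^2 = +1.
(a,b)_47: α=1, u≡15; β=1, v≡21 (mod 47); (15|47)=-1, (21|47)=+1; sign (−1)^1·-1^1·+1^1 = +1.
(a,b)_29: α=1, u≡5; β=1, v≡22 (mod 29); (5|29)=+1, (22|29)=+1; sign (−1)^0·+1^1·+1^1 = +1.
(a,b)_3: α=0, u≡2; β=-2, v≡1 (mod 3); (2|3)=-1, (1|3)=+1; sign (−1)^0·-1^-2·+1^0 = +1.
(a,b)_13: α=2, u≡6; β=0, v≡2 (mod 13); (6|13)=-1, (2|13)=-1; sign (−1)^0·-1^0·-1^2 = +1.
(a,b)_7: α=1, u≡2; β=1, v≡1 (mod 7); (2|7)=+1, (1|7)=+1; sign (−1)^1·+1^1·+1^1 = -1.
(a,b)_∞: sgn(4169417)=+, sgn(181279)=+, so +1.
Ram(4169417, 181279) = {7, 19}; no ℚ_7-point on the conic.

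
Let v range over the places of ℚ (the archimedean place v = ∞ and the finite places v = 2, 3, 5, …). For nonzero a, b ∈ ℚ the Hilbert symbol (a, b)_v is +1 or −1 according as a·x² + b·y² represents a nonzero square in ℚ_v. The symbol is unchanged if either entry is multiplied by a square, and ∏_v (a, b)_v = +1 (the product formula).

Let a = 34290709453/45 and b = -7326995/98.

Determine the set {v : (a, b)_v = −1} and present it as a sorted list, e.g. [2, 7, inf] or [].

Mod squares: a ≡ 65, b ≡ -86710. Check v ∈ {∞, 2, 3, 5, 7, 11, 13, 23, 29}.
v=13: a=13^1·(≡7), b=13^3·(≡12) mod 13; (7|13)=-1, (12|13)=+1; (−1)^{1·3·6}·(-1)^3·(+1)^1 = -1.
v=5: a=5^-1·(≡2), b=5^1·(≡2) mod 5; (2|5)=-1, (2|5)=-1; (−1)^{-1·1·2}·(-1)^1·(-1)^-1 = +1.
v=11: a=11^2·(≡6), b=11^0·(≡5) mod 11; (6|11)=-1, (5|11)=+1; (−1)^{2·0·5}·(-1)^0·(+1)^2 = +1.
v=2: v_2(a)=0, v_2(b)=-1; units ≡ 1, 5 (mod 8); ε·ε+αω+βω = 0·0+0·1+-1·0 ≡ 0  ⇒  (a,b)_2 = +1.
v=7: a=7^2·(≡2), b=7^-2·(≡5) mod 7; (2|7)=+1, (5|7)=-1; (−1)^{2·-2·3}·(+1)^-2·(-1)^2 = +1.
v=∞: 65 > 0 and -86710 < 0  ⇒  (a,b)_∞ = +1.
v=3: a=3^-2·(≡2), b=3^0·(≡2) mod 3; (2|3)=-1, (2|3)=-1; (−1)^{-2·0·1}·(-1)^0·(-1)^-2 = +1.
v=29: a=29^2·(≡25), b=29^1·(≡2) mod 29; (25|29)=+1, (2|29)=-1; (−1)^{2·1·14}·(+1)^1·(-1)^2 = +1.
v=23: a=23^2·(≡17), b=23^1·(≡9) mod 23; (17|23)=-1, (9|23)=+1; (−1)^{2·1·11}·(-1)^1·(+1)^2 = -1.
Ram(65, -86710) = {13, 23}; no ℚ_13-point on the conic.

[13, 23]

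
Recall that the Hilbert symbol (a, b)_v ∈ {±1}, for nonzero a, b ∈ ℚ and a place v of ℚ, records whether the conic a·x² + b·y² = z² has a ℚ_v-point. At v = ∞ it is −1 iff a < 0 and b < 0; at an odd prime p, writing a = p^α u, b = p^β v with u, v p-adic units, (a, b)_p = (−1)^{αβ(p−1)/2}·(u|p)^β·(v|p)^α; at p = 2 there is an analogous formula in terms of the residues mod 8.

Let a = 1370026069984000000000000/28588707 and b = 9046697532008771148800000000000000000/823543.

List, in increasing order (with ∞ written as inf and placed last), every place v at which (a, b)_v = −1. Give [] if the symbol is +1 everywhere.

Mod squares: a ≡ 858, b ≡ 10010. Check v ∈ {∞, 2, 3, 5, 7, 11, 13, 17}.
v=11: a=11^7·(≡9), b=11^7·(≡6) mod 11; (9|11)=+1, (6|11)=-1; (−1)^{7·7·5}·(+1)^7·(-1)^7 = +1.
v=13: a=13^3·(≡3), b=13^7·(≡10) mod 13; (3|13)=+1, (10|13)=+1; (−1)^{3·7·6}·(+1)^7·(+1)^3 = +1.
v=7: a=7^-6·(≡1), b=7^-7·(≡1) mod 7; (1|7)=+1, (1|7)=+1; (−1)^{-6·-7·3}·(+1)^-7·(+1)^-6 = +1.
v=∞: 858 > 0 and 10010 > 0  ⇒  (a,b)_∞ = +1.
v=3: a=3^-5·(≡1), b=3^0·(≡2) mod 3; (1|3)=+1, (2|3)=-1; (−1)^{-5·0·1}·(+1)^0·(-1)^-5 = -1.
v=2: v_2(a)=17, v_2(b)=25; units ≡ 5, 5 (mod 8); ε·ε+αω+βω = 0·0+17·1+25·1 ≡ 0  ⇒  (a,b)_2 = +1.
v=5: a=5^12·(≡2), b=5^17·(≡2) mod 5; (2|5)=-1, (2|5)=-1; (−1)^{12·17·2}·(-1)^17·(-1)^12 = -1.
v=17: a=17^0·(≡1), b=17^2·(≡10) mod 17; (1|17)=+1, (10|17)=-1; (−1)^{0·2·8}·(+1)^2·(-1)^0 = +1.
|Ram(858, 10010)| = 2, even; anisotropic at {3, 5}.

[3, 5]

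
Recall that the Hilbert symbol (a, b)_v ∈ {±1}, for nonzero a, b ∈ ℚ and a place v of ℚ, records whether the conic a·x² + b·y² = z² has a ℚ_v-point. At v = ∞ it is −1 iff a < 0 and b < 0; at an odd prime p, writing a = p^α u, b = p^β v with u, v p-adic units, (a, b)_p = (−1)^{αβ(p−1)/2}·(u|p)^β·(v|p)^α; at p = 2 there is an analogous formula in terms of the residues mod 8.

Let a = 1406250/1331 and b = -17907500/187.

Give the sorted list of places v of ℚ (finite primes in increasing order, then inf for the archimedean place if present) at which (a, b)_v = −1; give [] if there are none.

(a, b) ≡ (110, -1339481) mod (ℚ^×)²; places V = {2, 3, 5, 11, 13, 17, 19, 29, ∞}.
(a,b)_17: α=0, u≡2; β=-1, v≡1 (mod 17); (2|17)=+1, (1|17)=+1; sign (−1)^0·+1^-1·+1^0 = +1.
(a,b)_2: α=1, β=2; u≡7, v≡7 (mod 8); ε(u)ε(v)=1·1, αω(v)=1·0, βω(u)=2·0; sum ≡ 1  ⇒  -1.
(a,b)_5: α=7, u≡3; β=4, v≡4 (mod 5); (3|5)=-1, (4|5)=+1; sign (−1)^0·-1^4·+1^7 = +1.
(a,b)_19: α=0, u≡3; β=1, v≡8 (mod 19); (3|19)=-1, (8|19)=-1; sign (−1)^0·-1^1·-1^0 = -1.
(a,b)_13: α=0, u≡8; β=1, v≡9 (mod 13); (8|13)=-1, (9|13)=+1; sign (−1)^0·-1^1·+1^0 = -1.
(a,b)_3: α=2, u≡2; β=0, v≡1 (mod 3); (2|3)=-1, (1|3)=+1; sign (−1)^0·-1^0·+1^2 = +1.
(a,b)_29: α=0, u≡6; β=1, v≡2 (mod 29); (6|29)=+1, (2|29)=-1; sign (−1)^0·+1^1·-1^0 = +1.
(a,b)_∞: sgn(110)=+, sgn(-1339481)=−, so +1.
(a,b)_11: α=-3, u≡10; β=-1, v≡10 (mod 11); (10|11)=-1, (10|11)=-1; sign (−1)^1·-1^-1·-1^-3 = -1.
(110, -1339481 / ℚ) ramifies at {2, 11, 13, 19}: a division algebra.

[2, 11, 13, 19]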